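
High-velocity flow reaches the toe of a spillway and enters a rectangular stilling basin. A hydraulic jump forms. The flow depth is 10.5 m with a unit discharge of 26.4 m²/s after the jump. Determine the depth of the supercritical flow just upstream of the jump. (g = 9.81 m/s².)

V₂ = q/y₂ = 26.4/10.5 = 2.51 m/s; Fr₂ = V₂/√(g·y₂) = 0.248.
The Bélanger relation is symmetric: y₁/y₂ = ½[√(1 + 8Fr₂²) − 1] = ½[√1.491 − 1] = 0.111.
y₁ = 0.111 × 10.5 = 1.16 m.

y₁ = 1.16 m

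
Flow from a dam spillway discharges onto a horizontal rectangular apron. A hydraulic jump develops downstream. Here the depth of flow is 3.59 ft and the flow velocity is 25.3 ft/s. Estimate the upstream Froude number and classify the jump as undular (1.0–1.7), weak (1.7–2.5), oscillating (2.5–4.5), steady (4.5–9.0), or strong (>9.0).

Fr₁ = 2.35; weak jump

Fr₁ = V₁/√(g·y₁) = 25.3/√(32.2×3.59) = 2.35.
Fr₁ = 2.35 lies in the weak range.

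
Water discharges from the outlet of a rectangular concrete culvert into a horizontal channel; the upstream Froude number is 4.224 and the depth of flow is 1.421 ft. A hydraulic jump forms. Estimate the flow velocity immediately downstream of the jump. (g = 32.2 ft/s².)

V₂ = 5.200 ft/s

Fr₁ = 4.224 (given).
Bélanger equation: y₂/y₁ = ½[√(1 + 8Fr₁²) − 1] = ½[√143.74 − 1] = 5.495.
y₂ = 5.495 × 1.421 = 7.808 ft.
V₁ = Fr₁·√(g·y₁) = 4.224×√(32.2×1.421) = 28.57 ft/s; q = V₁·y₁ = 40.60 ft²/s.
V₂ = q/y₂ = 40.60/7.808 = 5.200 ft/s.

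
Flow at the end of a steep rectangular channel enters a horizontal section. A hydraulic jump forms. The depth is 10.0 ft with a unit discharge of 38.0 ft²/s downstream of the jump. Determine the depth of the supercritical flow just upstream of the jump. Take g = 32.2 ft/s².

V₂ = q/y₂ = 38.0/10.0 = 3.80 ft/s; Fr₂ = V₂/√(g·y₂) = 0.212.
Applying the sequent-depth relation in reverse, y₁/y₂ = ½[√(1 + 8Fr₂²) − 1] = ½[√1.359 − 1] = 0.0828.
y₁ = 0.0828 × 10.0 = 0.828 ft.

y₁ = 0.828 ft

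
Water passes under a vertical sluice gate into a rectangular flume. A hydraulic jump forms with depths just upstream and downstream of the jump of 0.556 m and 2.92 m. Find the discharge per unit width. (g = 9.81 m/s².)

For a rectangular channel the momentum equation gives q² = ½·g·y₁·y₂·(y₁ + y₂) = ½×9.81×0.556×2.92×3.48 = 27.7.
q = √27.7 = 5.26 m²/s.

q = 5.26 m²/s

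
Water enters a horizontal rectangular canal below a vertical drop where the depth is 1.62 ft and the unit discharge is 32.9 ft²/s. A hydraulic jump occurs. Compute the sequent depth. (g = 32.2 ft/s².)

y₂ = 5.68 ft

V₁ = q/y₁ = 32.9/1.62 = 20.3 ft/s. Fr₁ = V₁/√(g·y₁) = 20.3/√(32.2×1.62) = 2.81.
Sequent-depth ratio: y₂/y₁ = ½[√(1 + 8Fr₁²) − 1] = ½[√64.25 − 1] = 3.51.
y₂ = 3.51 × 1.62 = 5.68 ft.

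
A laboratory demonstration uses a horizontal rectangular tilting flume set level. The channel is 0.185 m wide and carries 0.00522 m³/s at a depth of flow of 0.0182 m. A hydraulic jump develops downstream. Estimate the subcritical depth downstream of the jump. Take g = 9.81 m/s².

y₂ = 0.0858 m

q = Q/b = 0.00522/0.185 = 0.0282 m²/s; V₁ = q/y₁ = 1.55 m/s. Fr₁ = V₁/√(g·y₁) = 3.67.
From the momentum equation for a rectangular channel, y₂/y₁ = ½[√(1 + 8Fr₁²) − 1] = ½[√108.7 − 1] = 4.71.
y₂ = 4.71 × 0.0182 = 0.0858 m.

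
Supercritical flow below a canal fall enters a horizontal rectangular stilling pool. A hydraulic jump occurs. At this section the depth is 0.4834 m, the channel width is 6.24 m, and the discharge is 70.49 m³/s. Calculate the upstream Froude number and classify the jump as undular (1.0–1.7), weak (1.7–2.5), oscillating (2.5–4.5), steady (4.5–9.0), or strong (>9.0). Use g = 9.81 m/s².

q = Q/b = 70.49/6.24 = 11.30 m²/s; V₁ = q/y₁ = 23.37 m/s. Fr₁ = V₁/√(g·y₁) = 10.73.
Fr₁ = 10.73 lies in the strong range.

Fr₁ = 10.73; strong jump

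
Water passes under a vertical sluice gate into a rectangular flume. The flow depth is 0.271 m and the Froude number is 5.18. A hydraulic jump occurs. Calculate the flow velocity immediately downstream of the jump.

Fr₁ = 5.18 (given).
By Bélanger, y₂/y₁ = ½[√(1 + 8Fr₁²) − 1] = ½[√215.7 − 1] = 6.84.
y₂ = 6.84 × 0.271 = 1.85 m.
V₁ = Fr₁·√(g·y₁) = 5.18×√(9.81×0.271) = 8.45 m/s; q = V₁·y₁ = 2.29 m²/s.
V₂ = q/y₂ = 2.29/1.85 = 1.23 m/s.

V₂ = 1.23 m/s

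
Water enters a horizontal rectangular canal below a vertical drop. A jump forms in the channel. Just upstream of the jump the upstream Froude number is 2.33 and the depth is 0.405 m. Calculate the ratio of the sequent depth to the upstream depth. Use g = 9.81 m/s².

Fr₁ = 2.33 (given).
Bélanger equation: y₂/y₁ = ½[√(1 + 8Fr₁²) − 1] = ½[√44.43 − 1] = 2.83.

y₂/y₁ = 2.83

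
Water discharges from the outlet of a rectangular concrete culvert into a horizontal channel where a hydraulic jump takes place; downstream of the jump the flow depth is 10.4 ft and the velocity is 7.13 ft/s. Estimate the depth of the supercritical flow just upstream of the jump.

Fr₂ = V₂/√(g·y₂) = 7.13/√(32.2×10.4) = 0.390.
From the momentum equation (using Fr₂), y₁/y₂ = ½[√(1 + 8Fr₂²) − 1] = ½[√2.214 − 1] = 0.244.
y₁ = 0.244 × 10.4 = 2.54 ft.

y₁ = 2.54 ft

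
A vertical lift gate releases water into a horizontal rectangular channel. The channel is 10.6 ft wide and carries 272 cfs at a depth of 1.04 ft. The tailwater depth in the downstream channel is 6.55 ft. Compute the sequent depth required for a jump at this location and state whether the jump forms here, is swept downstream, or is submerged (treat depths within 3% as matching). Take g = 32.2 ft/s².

y₂ = 5.77 ft; the jump is submerged

q = Q/b = 272/10.6 = 25.7 ft²/s; V₁ = q/y₁ = 24.7 ft/s. Fr₁ = V₁/√(g·y₁) = 4.26.
From the momentum equation for a rectangular channel, y₂/y₁ = ½[√(1 + 8Fr₁²) − 1] = ½[√146.4 − 1] = 5.55.
y₂ = 5.55 × 1.04 = 5.77 ft.
Tailwater y_tw = 6.55 ft: y_tw > y₂, so the jump is submerged.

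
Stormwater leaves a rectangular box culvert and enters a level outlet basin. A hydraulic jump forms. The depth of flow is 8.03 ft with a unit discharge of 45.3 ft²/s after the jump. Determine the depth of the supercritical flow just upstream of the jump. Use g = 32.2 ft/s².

V₂ = q/y₂ = 45.3/8.03 = 5.64 ft/s; Fr₂ = V₂/√(g·y₂) = 0.351.
From the momentum equation (using Fr₂), y₁/y₂ = ½[√(1 + 8Fr₂²) − 1] = ½[√1.985 − 1] = 0.204.
y₁ = 0.204 × 8.03 = 1.64 ft.

y₁ = 1.64 ft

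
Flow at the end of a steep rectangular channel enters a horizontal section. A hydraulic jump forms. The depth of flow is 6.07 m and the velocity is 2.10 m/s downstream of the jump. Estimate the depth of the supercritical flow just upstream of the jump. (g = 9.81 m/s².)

Fr₂ = V₂/√(g·y₂) = 2.10/√(9.81×6.07) = 0.272.
From the momentum equation (using Fr₂), y₁/y₂ = ½[√(1 + 8Fr₂²) − 1] = ½[√1.592 − 1] = 0.131.
y₁ = 0.131 × 6.07 = 0.795 m.

y₁ = 0.795 m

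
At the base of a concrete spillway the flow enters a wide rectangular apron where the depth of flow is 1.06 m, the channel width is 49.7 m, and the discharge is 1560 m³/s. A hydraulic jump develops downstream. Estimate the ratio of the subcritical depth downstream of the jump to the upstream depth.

y₂/y₁ = 12.5

q = Q/b = 1560/49.7 = 31.4 m²/s; V₁ = q/y₁ = 29.6 m/s. Fr₁ = V₁/√(g·y₁) = 9.18.
Conjugate-depth relation: y₂/y₁ = ½[√(1 + 8Fr₁²) − 1] = ½[√675.6 − 1] = 12.5.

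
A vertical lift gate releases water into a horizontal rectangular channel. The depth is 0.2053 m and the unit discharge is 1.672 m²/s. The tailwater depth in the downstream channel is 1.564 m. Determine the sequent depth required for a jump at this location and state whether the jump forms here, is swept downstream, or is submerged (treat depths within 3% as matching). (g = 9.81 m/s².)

V₁ = q/y₁ = 1.672/0.2053 = 8.144 m/s. Fr₁ = V₁/√(g·y₁) = 8.144/√(9.81×0.2053) = 5.739.
Bélanger equation: y₂/y₁ = ½[√(1 + 8Fr₁²) − 1] = ½[√264.47 − 1] = 7.631.
y₂ = 7.631 × 0.2053 = 1.567 m.
Tailwater y_tw = 1.564 m: y_tw ≈ y₂, so the jump forms here.

y₂ = 1.567 m; the jump forms here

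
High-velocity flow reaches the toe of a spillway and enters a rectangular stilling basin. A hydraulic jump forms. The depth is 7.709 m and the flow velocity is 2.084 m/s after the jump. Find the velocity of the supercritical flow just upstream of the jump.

Fr₂ = V₂/√(g·y₂) = 2.084/√(9.81×7.709) = 0.2396.
Since the conjugate-depth ratio holds either way, y₁/y₂ = ½[√(1 + 8Fr₂²) − 1] = ½[√1.4594 − 1] = 0.1040.
y₁ = 0.1040 × 7.709 = 0.8020 m.
V₁ = q/y₁ = 16.07/0.8020 = 20.03 m/s.

V₁ = 20.03 m/s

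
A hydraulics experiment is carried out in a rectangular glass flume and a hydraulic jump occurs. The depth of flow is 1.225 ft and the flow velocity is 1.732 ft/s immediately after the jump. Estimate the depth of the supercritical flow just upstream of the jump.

Fr₂ = V₂/√(g·y₂) = 1.732/√(32.2×1.225) = 0.2758.
Applying the sequent-depth relation in reverse, y₁/y₂ = ½[√(1 + 8Fr₂²) − 1] = ½[√1.6084 − 1] = 0.1341.
y₁ = 0.1341 × 1.225 = 0.1643 ft.

y₁ = 0.1643 ft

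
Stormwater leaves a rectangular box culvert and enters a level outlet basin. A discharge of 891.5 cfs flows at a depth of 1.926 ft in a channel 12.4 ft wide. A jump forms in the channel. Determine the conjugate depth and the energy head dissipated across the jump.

y₂ = 11.98 ft; ΔE = 11.02 ft

q = Q/b = 891.5/12.4 = 71.90 ft²/s; V₁ = q/y₁ = 37.33 ft/s. Fr₁ = V₁/√(g·y₁) = 4.740.
Bélanger equation: y₂/y₁ = ½[√(1 + 8Fr₁²) − 1] = ½[√180.75 − 1] = 6.222.
y₂ = 6.222 × 1.926 = 11.98 ft.
V₂ = q/y₂ = 71.90/11.98 = 5.999 ft/s. E₁ = y₁ + V₁²/2g = 23.56 ft; E₂ = y₂ + V₂²/2g = 12.54 ft. ΔE = E₁ − E₂ = 11.02 ft.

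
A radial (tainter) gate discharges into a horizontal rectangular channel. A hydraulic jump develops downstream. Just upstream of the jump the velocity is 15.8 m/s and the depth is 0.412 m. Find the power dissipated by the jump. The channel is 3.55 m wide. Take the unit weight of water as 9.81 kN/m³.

P = 1960 kW

Fr₁ = V₁/√(g·y₁) = 15.8/√(9.81×0.412) = 7.86.
Conjugate-depth relation: y₂/y₁ = ½[√(1 + 8Fr₁²) − 1] = ½[√495.1 − 1] = 10.6.
y₂ = 10.6 × 0.412 = 4.38 m.
q = V₁·y₁ = 15.8 × 0.412 = 6.51 m²/s. V₂ = q/y₂ = 6.51/4.38 = 1.49 m/s. E₁ = y₁ + V₁²/2g = 13.1 m; E₂ = y₂ + V₂²/2g = 4.49 m. ΔE = E₁ − E₂ = 8.65 m.
Q = q·b = 6.51 × 3.55 = 23.1 m³/s. P = γ·Q·ΔE = 9.81 × 23.1 × 8.65 = 1960 kW.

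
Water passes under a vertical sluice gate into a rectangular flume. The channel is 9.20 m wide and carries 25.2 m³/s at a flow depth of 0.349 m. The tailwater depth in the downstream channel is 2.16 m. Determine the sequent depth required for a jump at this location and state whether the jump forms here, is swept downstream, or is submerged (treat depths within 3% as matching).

q = Q/b = 25.2/9.20 = 2.74 m²/s; V₁ = q/y₁ = 7.85 m/s. Fr₁ = V₁/√(g·y₁) = 4.24.
Bélanger equation: y₂/y₁ = ½[√(1 + 8Fr₁²) − 1] = ½[√144.9 − 1] = 5.52.
y₂ = 5.52 × 0.349 = 1.93 m.
Tailwater y_tw = 2.16 m: y_tw > y₂, so the jump is submerged.

y₂ = 1.93 m; the jump is submerged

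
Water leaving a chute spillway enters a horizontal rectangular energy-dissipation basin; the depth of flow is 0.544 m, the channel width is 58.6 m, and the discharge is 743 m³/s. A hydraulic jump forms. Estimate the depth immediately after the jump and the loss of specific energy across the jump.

q = Q/b = 743/58.6 = 12.7 m²/s; V₁ = q/y₁ = 23.3 m/s. Fr₁ = V₁/√(g·y₁) = 10.1.
By Bélanger, y₂/y₁ = ½[√(1 + 8Fr₁²) − 1] = ½[√815.3 − 1] = 13.8.
y₂ = 13.8 × 0.544 = 7.49 m.
Head loss: ΔE = (y₂ − y₁)³/(4y₁y₂) = (7.49 − 0.544)³/(4×0.544×7.49) = 336/16.3 = 20.6 m.

y₂ = 7.49 m; ΔE = 20.6 m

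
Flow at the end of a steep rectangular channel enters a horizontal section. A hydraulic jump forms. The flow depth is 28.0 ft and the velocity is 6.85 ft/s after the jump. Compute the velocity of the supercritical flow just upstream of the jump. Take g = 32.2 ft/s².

V₁ = 72.1 ft/s

Fr₂ = V₂/√(g·y₂) = 6.85/√(32.2×28.0) = 0.228.
The Bélanger relation is symmetric: y₁/y₂ = ½[√(1 + 8Fr₂²) − 1] = ½[√1.416 − 1] = 0.0951.
y₁ = 0.0951 × 28.0 = 2.66 ft.
V₁ = q/y₁ = 192/2.66 = 72.1 ft/s.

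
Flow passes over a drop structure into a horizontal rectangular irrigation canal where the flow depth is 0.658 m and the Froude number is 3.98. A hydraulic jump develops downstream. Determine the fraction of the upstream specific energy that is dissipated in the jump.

ΔE/E₁ = 0.389 (38.9%)

Fr₁ = 3.98 (given).
By Bélanger, y₂/y₁ = ½[√(1 + 8Fr₁²) − 1] = ½[√127.7 − 1] = 5.15.
y₂ = 5.15 × 0.658 = 3.39 m.
E₁ = y₁(1 + Fr₁²/2) = 0.658×(1 + 3.98²/2) = 5.87 m. ΔE = (y₂ − y₁)³/(4y₁y₂) = 2.28 m. ΔE/E₁ = 2.28/5.87 = 0.389.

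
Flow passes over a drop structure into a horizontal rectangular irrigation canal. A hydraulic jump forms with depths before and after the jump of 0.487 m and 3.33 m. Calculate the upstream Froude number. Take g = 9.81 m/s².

For a rectangular channel the momentum equation gives q² = ½·g·y₁·y₂·(y₁ + y₂) = ½×9.81×0.487×3.33×3.82 = 30.4.
q = √30.4 = 5.51 m²/s.
V₁ = q/y₁ = 11.3 m/s; Fr₁ = V₁/√(g·y₁) = 5.18.

Fr₁ = 5.18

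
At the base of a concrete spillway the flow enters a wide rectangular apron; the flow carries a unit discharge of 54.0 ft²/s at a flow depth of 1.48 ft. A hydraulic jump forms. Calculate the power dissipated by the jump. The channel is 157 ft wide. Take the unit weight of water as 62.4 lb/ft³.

V₁ = q/y₁ = 54.0/1.48 = 36.5 ft/s. Fr₁ = V₁/√(g·y₁) = 36.5/√(32.2×1.48) = 5.29.
Bélanger equation: y₂/y₁ = ½[√(1 + 8Fr₁²) − 1] = ½[√224.5 − 1] = 6.99.
y₂ = 6.99 × 1.48 = 10.3 ft.
Head loss: ΔE = (y₂ − y₁)³/(4y₁y₂) = (10.3 − 1.48)³/(4×1.48×10.3) = 697/61.3 = 11.4 ft.
Q = q·b = 54.0 × 157 = 8478 cfs. P = γ·Q·ΔE/550 = 62.4 × 8478 × 11.4 / 550 = 10948 hp.

P = 10948 hp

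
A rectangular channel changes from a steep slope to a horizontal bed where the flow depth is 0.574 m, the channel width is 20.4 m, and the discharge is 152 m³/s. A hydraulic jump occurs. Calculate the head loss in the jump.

q = Q/b = 152/20.4 = 7.45 m²/s; V₁ = q/y₁ = 13.0 m/s. Fr₁ = V₁/√(g·y₁) = 5.47.
Conjugate-depth relation: y₂/y₁ = ½[√(1 + 8Fr₁²) − 1] = ½[√240.4 − 1] = 7.25.
y₂ = 7.25 × 0.574 = 4.16 m.
Head loss: ΔE = (y₂ − y₁)³/(4y₁y₂) = (4.16 − 0.574)³/(4×0.574×4.16) = 46.2/9.56 = 4.84 m.

ΔE = 4.84 m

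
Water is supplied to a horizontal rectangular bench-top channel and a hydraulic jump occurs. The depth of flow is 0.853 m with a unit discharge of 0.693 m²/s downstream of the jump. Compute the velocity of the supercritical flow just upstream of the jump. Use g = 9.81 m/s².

V₂ = q/y₂ = 0.693/0.853 = 0.812 m/s; Fr₂ = V₂/√(g·y₂) = 0.281.
Since the conjugate-depth ratio holds either way, y₁/y₂ = ½[√(1 + 8Fr₂²) − 1] = ½[√1.631 − 1] = 0.139.
y₁ = 0.139 × 0.853 = 0.118 m.
V₁ = q/y₁ = 0.693/0.118 = 5.86 m/s.

V₁ = 5.86 m/s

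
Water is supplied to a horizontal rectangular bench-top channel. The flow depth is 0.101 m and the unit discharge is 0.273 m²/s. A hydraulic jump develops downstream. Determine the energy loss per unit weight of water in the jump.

V₁ = q/y₁ = 0.273/0.101 = 2.70 m/s. Fr₁ = V₁/√(g·y₁) = 2.70/√(9.81×0.101) = 2.72.
By Bélanger, y₂/y₁ = ½[√(1 + 8Fr₁²) − 1] = ½[√59.99 − 1] = 3.37.
y₂ = 3.37 × 0.101 = 0.341 m.
V₂ = q/y₂ = 0.273/0.341 = 0.801 m/s. E₁ = y₁ + V₁²/2g = 0.473 m; E₂ = y₂ + V₂²/2g = 0.373 m. ΔE = E₁ − E₂ = 0.100 m.

ΔE = 0.100 m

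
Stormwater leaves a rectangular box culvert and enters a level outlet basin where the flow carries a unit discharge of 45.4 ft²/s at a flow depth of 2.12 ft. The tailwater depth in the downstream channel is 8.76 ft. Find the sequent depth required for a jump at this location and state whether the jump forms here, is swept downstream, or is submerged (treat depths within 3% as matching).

y₂ = 6.78 ft; the jump is submerged

V₁ = q/y₁ = 45.4/2.12 = 21.4 ft/s. Fr₁ = V₁/√(g·y₁) = 21.4/√(32.2×2.12) = 2.59.
By Bélanger, y₂/y₁ = ½[√(1 + 8Fr₁²) − 1] = ½[√54.75 − 1] = 3.20.
y₂ = 3.20 × 2.12 = 6.78 ft.
Tailwater y_tw = 8.76 ft: y_tw > y₂, so the jump is submerged.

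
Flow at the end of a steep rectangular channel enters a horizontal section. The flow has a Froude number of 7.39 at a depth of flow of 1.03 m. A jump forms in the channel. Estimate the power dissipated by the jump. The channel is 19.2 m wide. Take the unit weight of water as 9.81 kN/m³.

Fr₁ = 7.39 (given).
Conjugate-depth relation: y₂/y₁ = ½[√(1 + 8Fr₁²) − 1] = ½[√437.9 − 1] = 9.96.
y₂ = 9.96 × 1.03 = 10.3 m.
Head loss: ΔE = (y₂ − y₁)³/(4y₁y₂) = (10.3 − 1.03)³/(4×1.03×10.3) = 787/42.3 = 18.6 m.
V₁ = Fr₁·√(g·y₁) = 7.39×√(9.81×1.03) = 23.5 m/s; q = V₁·y₁ = 24.2 m²/s. Q = q·b = 24.2 × 19.2 = 465 m³/s. P = γ·Q·ΔE = 9.81 × 465 × 18.6 = 84811 kW.

P = 84811 kW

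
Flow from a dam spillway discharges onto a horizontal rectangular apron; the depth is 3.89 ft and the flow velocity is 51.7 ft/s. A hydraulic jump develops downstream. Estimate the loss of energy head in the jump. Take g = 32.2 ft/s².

ΔE = 20.7 ft

Fr₁ = V₁/√(g·y₁) = 51.7/√(32.2×3.89) = 4.62.
From the momentum equation for a rectangular channel, y₂/y₁ = ½[√(1 + 8Fr₁²) − 1] = ½[√171.7 − 1] = 6.05.
y₂ = 6.05 × 3.89 = 23.5 ft.
Head loss: ΔE = (y₂ − y₁)³/(4y₁y₂) = (23.5 − 3.89)³/(4×3.89×23.5) = 7590/366 = 20.7 ft.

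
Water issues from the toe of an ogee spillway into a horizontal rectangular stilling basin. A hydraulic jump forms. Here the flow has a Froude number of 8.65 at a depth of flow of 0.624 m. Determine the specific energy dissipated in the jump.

ΔE = 16.5 m

Fr₁ = 8.65 (given).
Bélanger equation: y₂/y₁ = ½[√(1 + 8Fr₁²) − 1] = ½[√599.6 − 1] = 11.7.
y₂ = 11.7 × 0.624 = 7.33 m.
V₁ = Fr₁·√(g·y₁) = 8.65×√(9.81×0.624) = 21.4 m/s; q = V₁·y₁ = 13.4 m²/s. V₂ = q/y₂ = 13.4/7.33 = 1.82 m/s. E₁ = y₁ + V₁²/2g = 24.0 m; E₂ = y₂ + V₂²/2g = 7.50 m. ΔE = E₁ − E₂ = 16.5 m.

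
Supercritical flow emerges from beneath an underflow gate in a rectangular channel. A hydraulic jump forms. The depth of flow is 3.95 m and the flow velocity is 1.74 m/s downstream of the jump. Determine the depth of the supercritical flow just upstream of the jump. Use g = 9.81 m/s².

Fr₂ = V₂/√(g·y₂) = 1.74/√(9.81×3.95) = 0.280.
Applying the sequent-depth relation in reverse, y₁/y₂ = ½[√(1 + 8Fr₂²) − 1] = ½[√1.625 − 1] = 0.137.
y₁ = 0.137 × 3.95 = 0.543 m.

y₁ = 0.543 m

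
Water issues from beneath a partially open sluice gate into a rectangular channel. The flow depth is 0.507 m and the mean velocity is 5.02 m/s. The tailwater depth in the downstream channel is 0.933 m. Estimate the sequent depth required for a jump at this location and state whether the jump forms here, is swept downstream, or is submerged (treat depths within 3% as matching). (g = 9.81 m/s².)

Fr₁ = V₁/√(g·y₁) = 5.02/√(9.81×0.507) = 2.25.
By Bélanger, y₂/y₁ = ½[√(1 + 8Fr₁²) − 1] = ½[√41.53 − 1] = 2.72.
y₂ = 2.72 × 0.507 = 1.38 m.
Tailwater y_tw = 0.933 m: y_tw < y₂, so the jump is swept downstream.

y₂ = 1.38 m; the jump is swept downstream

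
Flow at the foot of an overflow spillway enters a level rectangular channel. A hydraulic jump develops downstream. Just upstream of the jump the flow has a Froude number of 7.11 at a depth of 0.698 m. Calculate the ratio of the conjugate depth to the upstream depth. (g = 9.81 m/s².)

Fr₁ = 7.11 (given).
By Bélanger, y₂/y₁ = ½[√(1 + 8Fr₁²) − 1] = ½[√405.4 − 1] = 9.57.

y₂/y₁ = 9.57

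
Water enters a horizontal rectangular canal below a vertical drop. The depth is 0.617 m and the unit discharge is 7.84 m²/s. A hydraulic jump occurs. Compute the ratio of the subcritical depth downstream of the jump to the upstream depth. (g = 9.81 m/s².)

V₁ = q/y₁ = 7.84/0.617 = 12.7 m/s. Fr₁ = V₁/√(g·y₁) = 12.7/√(9.81×0.617) = 5.16.
From the momentum equation for a rectangular channel, y₂/y₁ = ½[√(1 + 8Fr₁²) − 1] = ½[√214.4 − 1] = 6.82.

y₂/y₁ = 6.82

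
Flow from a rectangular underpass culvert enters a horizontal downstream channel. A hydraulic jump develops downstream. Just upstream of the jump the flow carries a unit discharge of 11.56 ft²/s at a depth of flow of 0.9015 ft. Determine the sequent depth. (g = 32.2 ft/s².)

V₁ = q/y₁ = 11.56/0.9015 = 12.82 ft/s. Fr₁ = V₁/√(g·y₁) = 12.82/√(32.2×0.9015) = 2.380.
Sequent-depth ratio: y₂/y₁ = ½[√(1 + 8Fr₁²) − 1] = ½[√46.316 − 1] = 2.903.
y₂ = 2.903 × 0.9015 = 2.617 ft.

y₂ = 2.617 ft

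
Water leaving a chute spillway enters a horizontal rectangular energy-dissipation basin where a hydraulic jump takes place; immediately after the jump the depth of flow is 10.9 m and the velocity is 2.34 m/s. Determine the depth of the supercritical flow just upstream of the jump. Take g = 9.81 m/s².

y₁ = 1.02 m

Fr₂ = V₂/√(g·y₂) = 2.34/√(9.81×10.9) = 0.226.
The Bélanger relation is symmetric: y₁/y₂ = ½[√(1 + 8Fr₂²) − 1] = ½[√1.410 − 1] = 0.0936.
y₁ = 0.0936 × 10.9 = 1.02 m.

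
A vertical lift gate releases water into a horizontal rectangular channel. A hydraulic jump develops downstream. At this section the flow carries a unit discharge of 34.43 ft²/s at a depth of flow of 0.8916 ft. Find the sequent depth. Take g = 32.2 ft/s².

V₁ = q/y₁ = 34.43/0.8916 = 38.62 ft/s. Fr₁ = V₁/√(g·y₁) = 38.62/√(32.2×0.8916) = 7.207.
Bélanger equation: y₂/y₁ = ½[√(1 + 8Fr₁²) − 1] = ½[√416.53 − 1] = 9.704.
y₂ = 9.704 × 0.8916 = 8.653 ft.

y₂ = 8.653 ft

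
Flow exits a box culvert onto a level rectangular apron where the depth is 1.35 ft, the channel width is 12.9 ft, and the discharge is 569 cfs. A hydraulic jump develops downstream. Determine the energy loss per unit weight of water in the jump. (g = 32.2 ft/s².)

q = Q/b = 569/12.9 = 44.1 ft²/s; V₁ = q/y₁ = 32.7 ft/s. Fr₁ = V₁/√(g·y₁) = 4.96.
Conjugate-depth relation: y₂/y₁ = ½[√(1 + 8Fr₁²) − 1] = ½[√197.5 − 1] = 6.53.
y₂ = 6.53 × 1.35 = 8.81 ft.
V₂ = q/y₂ = 44.1/8.81 = 5.01 ft/s. E₁ = y₁ + V₁²/2g = 17.9 ft; E₂ = y₂ + V₂²/2g = 9.20 ft. ΔE = E₁ − E₂ = 8.73 ft.

ΔE = 8.73 ft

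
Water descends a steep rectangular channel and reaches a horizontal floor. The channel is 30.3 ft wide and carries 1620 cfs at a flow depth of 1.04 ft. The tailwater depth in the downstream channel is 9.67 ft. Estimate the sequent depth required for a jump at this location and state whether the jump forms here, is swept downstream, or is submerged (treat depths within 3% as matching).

q = Q/b = 1620/30.3 = 53.5 ft²/s; V₁ = q/y₁ = 51.4 ft/s. Fr₁ = V₁/√(g·y₁) = 8.88.
Bélanger equation: y₂/y₁ = ½[√(1 + 8Fr₁²) − 1] = ½[√632.4 − 1] = 12.1.
y₂ = 12.1 × 1.04 = 12.6 ft.
Tailwater y_tw = 9.67 ft: y_tw < y₂, so the jump is swept downstream.

y₂ = 12.6 ft; the jump is swept downstream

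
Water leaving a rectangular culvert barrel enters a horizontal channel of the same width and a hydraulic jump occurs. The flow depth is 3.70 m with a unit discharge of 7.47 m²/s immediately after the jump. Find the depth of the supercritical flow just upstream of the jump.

V₂ = q/y₂ = 7.47/3.70 = 2.02 m/s; Fr₂ = V₂/√(g·y₂) = 0.335.
From the momentum equation (using Fr₂), y₁/y₂ = ½[√(1 + 8Fr₂²) − 1] = ½[√1.898 − 1] = 0.189.
y₁ = 0.189 × 3.70 = 0.699 m.

y₁ = 0.699 m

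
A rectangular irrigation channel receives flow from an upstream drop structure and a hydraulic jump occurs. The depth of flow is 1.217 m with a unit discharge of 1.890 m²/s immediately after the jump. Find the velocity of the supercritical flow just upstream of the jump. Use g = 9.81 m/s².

V₁ = 5.030 m/s

V₂ = q/y₂ = 1.890/1.217 = 1.553 m/s; Fr₂ = V₂/√(g·y₂) = 0.4495.
Applying the sequent-depth relation in reverse, y₁/y₂ = ½[√(1 + 8Fr₂²) − 1] = ½[√2.6161 − 1] = 0.3087.
y₁ = 0.3087 × 1.217 = 0.3757 m.
V₁ = q/y₁ = 1.890/0.3757 = 5.030 m/s.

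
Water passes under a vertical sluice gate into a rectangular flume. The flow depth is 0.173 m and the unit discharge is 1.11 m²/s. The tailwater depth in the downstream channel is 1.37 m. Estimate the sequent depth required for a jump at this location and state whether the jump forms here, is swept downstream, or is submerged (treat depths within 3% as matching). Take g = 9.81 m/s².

V₁ = q/y₁ = 1.11/0.173 = 6.42 m/s. Fr₁ = V₁/√(g·y₁) = 6.42/√(9.81×0.173) = 4.93.
Conjugate-depth relation: y₂/y₁ = ½[√(1 + 8Fr₁²) − 1] = ½[√195.1 − 1] = 6.48.
y₂ = 6.48 × 0.173 = 1.12 m.
Tailwater y_tw = 1.37 m: y_tw > y₂, so the jump is submerged.

y₂ = 1.12 m; the jump is submerged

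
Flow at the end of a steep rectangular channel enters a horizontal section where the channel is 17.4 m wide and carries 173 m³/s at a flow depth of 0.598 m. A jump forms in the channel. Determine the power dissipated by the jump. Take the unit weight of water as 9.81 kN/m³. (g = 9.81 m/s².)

P = 15287 kW

q = Q/b = 173/17.4 = 9.94 m²/s; V₁ = q/y₁ = 16.6 m/s. Fr₁ = V₁/√(g·y₁) = 6.86.
Conjugate-depth relation: y₂/y₁ = ½[√(1 + 8Fr₁²) − 1] = ½[√378.0 − 1] = 9.22.
y₂ = 9.22 × 0.598 = 5.51 m.
V₂ = q/y₂ = 9.94/5.51 = 1.80 m/s. E₁ = y₁ + V₁²/2g = 14.7 m; E₂ = y₂ + V₂²/2g = 5.68 m. ΔE = E₁ − E₂ = 9.01 m.
P = γ·Q·ΔE = 9.81 × 173 × 9.01 = 15287 kW.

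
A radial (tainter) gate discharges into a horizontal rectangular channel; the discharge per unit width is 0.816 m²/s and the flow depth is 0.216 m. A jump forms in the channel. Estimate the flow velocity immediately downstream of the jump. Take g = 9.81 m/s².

V₁ = q/y₁ = 0.816/0.216 = 3.78 m/s. Fr₁ = V₁/√(g·y₁) = 3.78/√(9.81×0.216) = 2.60.
Sequent-depth ratio: y₂/y₁ = ½[√(1 + 8Fr₁²) − 1] = ½[√54.88 − 1] = 3.20.
y₂ = 3.20 × 0.216 = 0.692 m.
V₂ = q/y₂ = 0.816/0.692 = 1.18 m/s.

V₂ = 1.18 m/s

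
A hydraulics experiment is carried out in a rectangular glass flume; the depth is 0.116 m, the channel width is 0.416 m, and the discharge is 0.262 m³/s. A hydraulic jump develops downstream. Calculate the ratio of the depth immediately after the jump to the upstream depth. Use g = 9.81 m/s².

q = Q/b = 0.262/0.416 = 0.630 m²/s; V₁ = q/y₁ = 5.43 m/s. Fr₁ = V₁/√(g·y₁) = 5.09.
Conjugate-depth relation: y₂/y₁ = ½[√(1 + 8Fr₁²) − 1] = ½[√208.2 − 1] = 6.72.

y₂/y₁ = 6.72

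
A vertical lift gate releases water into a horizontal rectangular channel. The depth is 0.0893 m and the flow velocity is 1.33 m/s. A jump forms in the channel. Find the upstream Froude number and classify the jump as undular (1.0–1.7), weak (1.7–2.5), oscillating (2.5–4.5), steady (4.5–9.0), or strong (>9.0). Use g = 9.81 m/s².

Fr₁ = V₁/√(g·y₁) = 1.33/√(9.81×0.0893) = 1.42.
Fr₁ = 1.42 lies in the undular range.

Fr₁ = 1.42; undular jump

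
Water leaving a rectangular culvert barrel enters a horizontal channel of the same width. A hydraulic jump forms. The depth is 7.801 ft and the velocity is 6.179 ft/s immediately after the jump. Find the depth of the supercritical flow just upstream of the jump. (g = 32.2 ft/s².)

Fr₂ = V₂/√(g·y₂) = 6.179/√(32.2×7.801) = 0.3899.
Since the conjugate-depth ratio holds either way, y₁/y₂ = ½[√(1 + 8Fr₂²) − 1] = ½[√2.2160 − 1] = 0.2443.
y₁ = 0.2443 × 7.801 = 1.906 ft.

y₁ = 1.906 ft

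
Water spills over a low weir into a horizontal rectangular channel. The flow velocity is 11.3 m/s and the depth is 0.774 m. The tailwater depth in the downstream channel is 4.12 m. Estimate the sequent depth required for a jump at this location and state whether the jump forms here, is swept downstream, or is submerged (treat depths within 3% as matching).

y₂ = 4.12 m; the jump forms here

Fr₁ = V₁/√(g·y₁) = 11.3/√(9.81×0.774) = 4.10.
Bélanger equation: y₂/y₁ = ½[√(1 + 8Fr₁²) − 1] = ½[√135.5 − 1] = 5.32.
y₂ = 5.32 × 0.774 = 4.12 m.
Tailwater y_tw = 4.12 m: y_tw ≈ y₂, so the jump forms here.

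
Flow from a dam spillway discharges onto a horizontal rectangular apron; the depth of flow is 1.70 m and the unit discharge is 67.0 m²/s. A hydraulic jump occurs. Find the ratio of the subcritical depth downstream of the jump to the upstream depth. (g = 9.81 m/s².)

y₂/y₁ = 13.2

V₁ = q/y₁ = 67.0/1.70 = 39.4 m/s. Fr₁ = V₁/√(g·y₁) = 39.4/√(9.81×1.70) = 9.65.
Conjugate-depth relation: y₂/y₁ = ½[√(1 + 8Fr₁²) − 1] = ½[√746.1 − 1] = 13.2.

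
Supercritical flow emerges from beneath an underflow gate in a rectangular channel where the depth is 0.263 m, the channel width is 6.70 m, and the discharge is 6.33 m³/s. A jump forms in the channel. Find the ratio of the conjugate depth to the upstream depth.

y₂/y₁ = 2.70

q = Q/b = 6.33/6.70 = 0.945 m²/s; V₁ = q/y₁ = 3.59 m/s. Fr₁ = V₁/√(g·y₁) = 2.24.
Bélanger equation: y₂/y₁ = ½[√(1 + 8Fr₁²) − 1] = ½[√41.01 − 1] = 2.70.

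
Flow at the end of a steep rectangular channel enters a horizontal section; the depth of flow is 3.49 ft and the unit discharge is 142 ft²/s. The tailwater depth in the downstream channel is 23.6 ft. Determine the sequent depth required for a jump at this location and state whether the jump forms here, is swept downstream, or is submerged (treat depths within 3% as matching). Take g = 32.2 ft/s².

y₂ = 17.3 ft; the jump is submerged

V₁ = q/y₁ = 142/3.49 = 40.7 ft/s. Fr₁ = V₁/√(g·y₁) = 40.7/√(32.2×3.49) = 3.84.
By Bélanger, y₂/y₁ = ½[√(1 + 8Fr₁²) − 1] = ½[√118.9 − 1] = 4.95.
y₂ = 4.95 × 3.49 = 17.3 ft.
Tailwater y_tw = 23.6 ft: y_tw > y₂, so the jump is submerged.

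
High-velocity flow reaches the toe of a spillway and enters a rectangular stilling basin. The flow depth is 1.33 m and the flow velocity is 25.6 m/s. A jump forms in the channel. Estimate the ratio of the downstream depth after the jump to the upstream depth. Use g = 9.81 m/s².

Fr₁ = V₁/√(g·y₁) = 25.6/√(9.81×1.33) = 7.09.
From the momentum equation for a rectangular channel, y₂/y₁ = ½[√(1 + 8Fr₁²) − 1] = ½[√402.8 − 1] = 9.54.

y₂/y₁ = 9.54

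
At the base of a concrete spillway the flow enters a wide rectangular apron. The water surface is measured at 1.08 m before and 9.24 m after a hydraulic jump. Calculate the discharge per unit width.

q = 22.5 m²/s

For a rectangular channel the momentum equation gives q² = ½·g·y₁·y₂·(y₁ + y₂) = ½×9.81×1.08×9.24×10.3 = 505.
q = √505 = 22.5 m²/s.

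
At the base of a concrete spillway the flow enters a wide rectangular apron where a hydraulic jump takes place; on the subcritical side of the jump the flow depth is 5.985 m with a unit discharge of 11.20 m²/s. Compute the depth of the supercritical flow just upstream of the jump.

y₁ = 0.6445 m

V₂ = q/y₂ = 11.20/5.985 = 1.871 m/s; Fr₂ = V₂/√(g·y₂) = 0.2442.
Applying the sequent-depth relation in reverse, y₁/y₂ = ½[√(1 + 8Fr₂²) − 1] = ½[√1.4772 − 1] = 0.1077.
y₁ = 0.1077 × 5.985 = 0.6445 m.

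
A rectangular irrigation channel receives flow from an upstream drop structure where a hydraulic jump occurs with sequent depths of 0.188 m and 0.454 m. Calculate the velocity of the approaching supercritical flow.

For a rectangular channel the momentum equation gives q² = ½·g·y₁·y₂·(y₁ + y₂) = ½×9.81×0.188×0.454×0.642 = 0.269.
q = √0.269 = 0.518 m²/s.
V₁ = q/y₁ = 0.518/0.188 = 2.76 m/s.

V₁ = 2.76 m/s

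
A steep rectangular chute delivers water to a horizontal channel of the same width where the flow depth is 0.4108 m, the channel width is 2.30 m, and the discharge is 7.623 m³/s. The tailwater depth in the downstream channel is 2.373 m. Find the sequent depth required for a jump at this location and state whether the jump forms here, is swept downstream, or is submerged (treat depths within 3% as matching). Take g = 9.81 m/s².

q = Q/b = 7.623/2.30 = 3.314 m²/s; V₁ = q/y₁ = 8.068 m/s. Fr₁ = V₁/√(g·y₁) = 4.019.
From the momentum equation for a rectangular channel, y₂/y₁ = ½[√(1 + 8Fr₁²) − 1] = ½[√130.22 − 1] = 5.206.
y₂ = 5.206 × 0.4108 = 2.138 m.
Tailwater y_tw = 2.373 m: y_tw > y₂, so the jump is submerged.

y₂ = 2.138 m; the jump is submerged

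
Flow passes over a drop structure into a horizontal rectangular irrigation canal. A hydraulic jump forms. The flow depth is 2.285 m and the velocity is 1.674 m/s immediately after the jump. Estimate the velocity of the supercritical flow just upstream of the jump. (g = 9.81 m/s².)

Fr₂ = V₂/√(g·y₂) = 1.674/√(9.81×2.285) = 0.3536.
The Bélanger relation is symmetric: y₁/y₂ = ½[√(1 + 8Fr₂²) − 1] = ½[√2.0001 − 1] = 0.2071.
y₁ = 0.2071 × 2.285 = 0.4733 m.
V₁ = q/y₁ = 3.825/0.4733 = 8.082 m/s.

V₁ = 8.082 m/s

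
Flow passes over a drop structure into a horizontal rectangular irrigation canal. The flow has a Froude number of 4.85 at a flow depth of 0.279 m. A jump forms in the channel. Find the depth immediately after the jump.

y₂ = 1.78 m

Fr₁ = 4.85 (given).
From the momentum equation for a rectangular channel, y₂/y₁ = ½[√(1 + 8Fr₁²) − 1] = ½[√189.2 − 1] = 6.38.
y₂ = 6.38 × 0.279 = 1.78 m.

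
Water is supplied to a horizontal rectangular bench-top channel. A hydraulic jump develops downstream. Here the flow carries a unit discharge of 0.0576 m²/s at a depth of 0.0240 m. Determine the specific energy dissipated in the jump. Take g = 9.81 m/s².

ΔE = 0.154 m

V₁ = q/y₁ = 0.0576/0.0240 = 2.40 m/s. Fr₁ = V₁/√(g·y₁) = 2.40/√(9.81×0.0240) = 4.95.
Bélanger equation: y₂/y₁ = ½[√(1 + 8Fr₁²) − 1] = ½[√196.7 − 1] = 6.51.
y₂ = 6.51 × 0.0240 = 0.156 m.
V₂ = q/y₂ = 0.0576/0.156 = 0.369 m/s. E₁ = y₁ + V₁²/2g = 0.318 m; E₂ = y₂ + V₂²/2g = 0.163 m. ΔE = E₁ − E₂ = 0.154 m.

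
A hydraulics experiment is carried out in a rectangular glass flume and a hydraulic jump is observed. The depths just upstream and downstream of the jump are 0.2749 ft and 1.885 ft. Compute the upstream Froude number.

Fr₁ = 5.190

For a rectangular channel the momentum equation gives q² = ½·g·y₁·y₂·(y₁ + y₂) = ½×32.2×0.2749×1.885×2.160 = 18.02.
q = √18.02 = 4.245 ft²/s.
V₁ = q/y₁ = 15.44 ft/s; Fr₁ = V₁/√(g·y₁) = 5.190.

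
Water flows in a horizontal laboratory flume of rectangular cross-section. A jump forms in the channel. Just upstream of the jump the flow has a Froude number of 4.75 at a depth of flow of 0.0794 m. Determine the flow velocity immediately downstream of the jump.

V₂ = 0.672 m/s

Fr₁ = 4.75 (given).
Conjugate-depth relation: y₂/y₁ = ½[√(1 + 8Fr₁²) − 1] = ½[√181.5 − 1] = 6.24.
y₂ = 6.24 × 0.0794 = 0.495 m.
V₁ = Fr₁·√(g·y₁) = 4.75×√(9.81×0.0794) = 4.19 m/s; q = V₁·y₁ = 0.333 m²/s.
V₂ = q/y₂ = 0.333/0.495 = 0.672 m/s.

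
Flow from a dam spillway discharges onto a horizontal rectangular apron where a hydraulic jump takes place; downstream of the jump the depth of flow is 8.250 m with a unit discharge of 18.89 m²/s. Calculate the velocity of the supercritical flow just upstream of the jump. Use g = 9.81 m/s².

V₂ = q/y₂ = 18.89/8.250 = 2.290 m/s; Fr₂ = V₂/√(g·y₂) = 0.2545.
From the momentum equation (using Fr₂), y₁/y₂ = ½[√(1 + 8Fr₂²) − 1] = ½[√1.5182 − 1] = 0.1161.
y₁ = 0.1161 × 8.250 = 0.9577 m.
V₁ = q/y₁ = 18.89/0.9577 = 19.72 m/s.

V₁ = 19.72 m/s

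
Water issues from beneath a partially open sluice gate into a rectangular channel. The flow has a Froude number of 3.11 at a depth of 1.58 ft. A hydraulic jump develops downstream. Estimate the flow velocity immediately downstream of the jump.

Fr₁ = 3.11 (given).
Bélanger equation: y₂/y₁ = ½[√(1 + 8Fr₁²) − 1] = ½[√78.38 − 1] = 3.93.
y₂ = 3.93 × 1.58 = 6.20 ft.
V₁ = Fr₁·√(g·y₁) = 3.11×√(32.2×1.58) = 22.2 ft/s; q = V₁·y₁ = 35.0 ft²/s.
V₂ = q/y₂ = 35.0/6.20 = 5.65 ft/s.

V₂ = 5.65 ft/s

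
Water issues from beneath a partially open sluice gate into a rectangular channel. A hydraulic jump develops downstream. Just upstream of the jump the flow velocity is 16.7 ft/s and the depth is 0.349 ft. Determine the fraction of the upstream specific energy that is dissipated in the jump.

Fr₁ = V₁/√(g·y₁) = 16.7/√(32.2×0.349) = 4.98.
Bélanger equation: y₂/y₁ = ½[√(1 + 8Fr₁²) − 1] = ½[√199.5 − 1] = 6.56.
y₂ = 6.56 × 0.349 = 2.29 ft.
E₁ = y₁ + V₁²/2g = 4.68 ft. ΔE = (y₂ − y₁)³/(4y₁y₂) = 2.29 ft. ΔE/E₁ = 2.29/4.68 = 0.489.

ΔE/E₁ = 0.489 (48.9%)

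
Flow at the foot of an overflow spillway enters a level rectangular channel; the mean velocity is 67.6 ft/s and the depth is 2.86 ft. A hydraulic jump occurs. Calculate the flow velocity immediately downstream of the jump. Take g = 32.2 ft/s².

V₂ = 7.13 ft/s

Fr₁ = V₁/√(g·y₁) = 67.6/√(32.2×2.86) = 7.04.
Sequent-depth ratio: y₂/y₁ = ½[√(1 + 8Fr₁²) − 1] = ½[√398.0 − 1] = 9.47.
y₂ = 9.47 × 2.86 = 27.1 ft.
q = V₁·y₁ = 67.6 × 2.86 = 193 ft²/s.
V₂ = q/y₂ = 193/27.1 = 7.13 ft/s.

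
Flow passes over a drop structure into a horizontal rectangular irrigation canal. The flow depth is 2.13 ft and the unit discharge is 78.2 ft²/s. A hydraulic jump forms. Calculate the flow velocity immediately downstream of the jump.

V₁ = q/y₁ = 78.2/2.13 = 36.7 ft/s. Fr₁ = V₁/√(g·y₁) = 36.7/√(32.2×2.13) = 4.43.
Conjugate-depth relation: y₂/y₁ = ½[√(1 + 8Fr₁²) − 1] = ½[√158.2 − 1] = 5.79.
y₂ = 5.79 × 2.13 = 12.3 ft.
V₂ = q/y₂ = 78.2/12.3 = 6.34 ft/s.

V₂ = 6.34 ft/s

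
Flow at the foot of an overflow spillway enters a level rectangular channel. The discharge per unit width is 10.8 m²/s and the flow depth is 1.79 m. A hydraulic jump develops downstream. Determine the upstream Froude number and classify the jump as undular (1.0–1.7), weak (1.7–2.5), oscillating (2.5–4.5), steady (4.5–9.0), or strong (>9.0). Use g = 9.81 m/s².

V₁ = q/y₁ = 10.8/1.79 = 6.03 m/s. Fr₁ = V₁/√(g·y₁) = 6.03/√(9.81×1.79) = 1.44.
Fr₁ = 1.44 lies in the undular range.

Fr₁ = 1.44; undular jump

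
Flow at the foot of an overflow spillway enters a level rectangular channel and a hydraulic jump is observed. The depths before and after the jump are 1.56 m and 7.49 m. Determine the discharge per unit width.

For a rectangular channel the momentum equation gives q² = ½·g·y₁·y₂·(y₁ + y₂) = ½×9.81×1.56×7.49×9.05 = 519.
q = √519 = 22.8 m²/s.

q = 22.8 m²/s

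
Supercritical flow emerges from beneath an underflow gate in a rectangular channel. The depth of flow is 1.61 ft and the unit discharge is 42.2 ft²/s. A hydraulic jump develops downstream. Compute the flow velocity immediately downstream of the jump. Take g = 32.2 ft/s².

V₁ = q/y₁ = 42.2/1.61 = 26.2 ft/s. Fr₁ = V₁/√(g·y₁) = 26.2/√(32.2×1.61) = 3.64.
Conjugate-depth relation: y₂/y₁ = ½[√(1 + 8Fr₁²) − 1] = ½[√107.0 − 1] = 4.67.
y₂ = 4.67 × 1.61 = 7.52 ft.
V₂ = q/y₂ = 42.2/7.52 = 5.61 ft/s.

V₂ = 5.61 ft/s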